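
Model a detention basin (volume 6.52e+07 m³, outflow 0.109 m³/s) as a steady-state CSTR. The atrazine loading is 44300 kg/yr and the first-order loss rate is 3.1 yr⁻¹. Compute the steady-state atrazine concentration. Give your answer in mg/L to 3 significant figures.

0.216 mg/L

Outflow Q = 0.109 m³/s × 3.156e+07 s/yr = 3.44e+06 m³/yr.
Steady-state CSTR mass balance: W = Q·C + k·V·C, so C = W/(Q + kV).
Q + kV = 3.44e+06 + 3.1·6.52e+07 = 2.056e+08 m³/yr.
C = 44300/2.056e+08 = 0.0002155 kg/m³ = 0.2155 mg/L.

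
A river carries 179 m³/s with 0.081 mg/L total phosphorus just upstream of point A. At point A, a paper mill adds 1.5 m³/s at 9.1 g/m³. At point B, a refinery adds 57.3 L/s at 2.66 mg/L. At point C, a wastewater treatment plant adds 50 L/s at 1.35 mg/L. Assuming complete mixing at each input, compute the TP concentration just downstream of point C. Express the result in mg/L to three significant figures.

After input A: C = (179·0.081 + 1.5·9.1) / 180.5 = 0.156 mg/L.
57.3 L/s = 0.0573 m³/s.
After input B: C = (180.5·0.156 + 0.0573·2.66) / 180.6 = 0.1567 mg/L.
50 L/s = 0.05 m³/s.
After input C: C = (180.6·0.1567 + 0.05·1.35) / 180.6 = 0.1571 mg/L.

0.157 mg/L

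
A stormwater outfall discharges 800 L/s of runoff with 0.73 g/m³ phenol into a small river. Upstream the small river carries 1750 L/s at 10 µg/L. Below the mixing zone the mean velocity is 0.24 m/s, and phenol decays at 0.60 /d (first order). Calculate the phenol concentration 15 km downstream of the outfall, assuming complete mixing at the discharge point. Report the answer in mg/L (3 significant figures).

800 L/s = 0.8 m³/s.
1750 L/s = 1.75 m³/s.
10 µg/L = 0.01 mg/L.
After complete mixing, C₀ = (0.8·0.73 + 1.75·0.01) / 2.55 = 0.2359 mg/L.
Travel time t = 1.5e+04 m / 0.24 m/s = 6.25e+04 s = 0.7234 d.
C = 0.2359·exp(−0.60·0.7234) = 0.2359·0.6479 = 0.1528 mg/L.

0.153 mg/L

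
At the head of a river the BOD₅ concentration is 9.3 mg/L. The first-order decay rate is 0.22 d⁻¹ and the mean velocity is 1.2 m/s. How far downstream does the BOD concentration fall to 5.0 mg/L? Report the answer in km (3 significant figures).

292 km

From C = C₀·e^(−kt), t = ln(C₀/C)/k = ln(9.3/5.0)/0.22 = 0.6206/0.22 = 2.821 d.
Distance = v·t = 1.2 m/s × 2.437e+05 s = 2.925e+05 m = 292.5 km.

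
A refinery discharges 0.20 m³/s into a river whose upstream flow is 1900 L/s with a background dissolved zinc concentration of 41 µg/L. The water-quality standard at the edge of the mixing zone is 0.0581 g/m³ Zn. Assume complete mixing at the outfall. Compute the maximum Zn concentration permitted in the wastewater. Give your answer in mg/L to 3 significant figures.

0.221 mg/L

1900 L/s = 1.9 m³/s.
41 µg/L = 0.041 mg/L.
Mass balance: 0.0581·2.1 = 0.2·Cₑ + 1.9·0.041.
Cₑ = (0.122 − 0.0779) / 0.2 = 0.2205 mg/L.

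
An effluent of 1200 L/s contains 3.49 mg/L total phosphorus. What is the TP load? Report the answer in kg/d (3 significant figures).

362 kg/d

1200 L/s = 1.2 m³/s.
Mass flux = Q·C = 1.2 m³/s × 3.49 g/m³ = 4.188 g/s.
= 4.188 g/s × 86.4 = 361.8 kg/d.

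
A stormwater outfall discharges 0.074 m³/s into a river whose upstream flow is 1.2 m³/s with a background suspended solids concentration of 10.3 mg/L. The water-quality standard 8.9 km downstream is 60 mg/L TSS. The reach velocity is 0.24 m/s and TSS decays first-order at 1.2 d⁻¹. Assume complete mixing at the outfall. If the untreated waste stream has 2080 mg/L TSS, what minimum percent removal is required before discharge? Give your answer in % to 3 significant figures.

Travel time to the compliance point: t = 8900/0.24 = 3.708e+04 s = 0.4292 d; decay factor exp(−1.2·0.4292) = 0.5975.
So the concentration just after mixing may be at most 60/0.5975 = 100.4 mg/L.
Mass balance: 100.4·1.274 = 0.074·Cₑ + 1.2·10.3.
Cₑ = (127.9 − 12.36) / 0.074 = 1562 mg/L.
Required removal = 1 − 1562/2080 = 24.91 %.

24.9 %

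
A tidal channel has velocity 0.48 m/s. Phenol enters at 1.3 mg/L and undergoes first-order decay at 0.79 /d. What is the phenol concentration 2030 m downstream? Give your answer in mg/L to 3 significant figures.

1.25 mg/L

Travel time t = 2030 m / 0.48 m/s = 2030/0.48 = 4229 s = 0.04895 d.
First-order decay: C = 1.3·exp(−0.79·0.04895) = 1.3·0.9621 = 1.251 mg/L.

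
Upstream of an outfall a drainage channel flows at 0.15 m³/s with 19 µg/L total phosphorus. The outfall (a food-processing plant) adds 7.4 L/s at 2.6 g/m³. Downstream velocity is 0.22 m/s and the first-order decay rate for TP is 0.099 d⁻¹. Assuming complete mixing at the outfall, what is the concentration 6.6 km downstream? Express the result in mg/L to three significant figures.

7.4 L/s = 0.0074 m³/s.
19 µg/L = 0.019 mg/L.
After complete mixing, C₀ = (0.0074·2.6 + 0.15·0.019) / 0.1574 = 0.1403 mg/L.
Travel time t = 6600 m / 0.22 m/s = 3e+04 s = 0.3472 d.
C = 0.1403·exp(−0.099·0.3472) = 0.1403·0.9662 = 0.1356 mg/L.

0.136 mg/L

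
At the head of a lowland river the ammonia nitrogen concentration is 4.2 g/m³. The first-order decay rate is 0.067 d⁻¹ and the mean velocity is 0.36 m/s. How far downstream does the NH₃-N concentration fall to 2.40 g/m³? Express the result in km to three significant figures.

260 km

From C = C₀·e^(−kt), t = ln(C₀/C)/k = ln(4.2/2.40)/0.067 = 0.5596/0.067 = 8.352 d.
Distance = v·t = 0.36 m/s × 7.217e+05 s = 2.598e+05 m = 259.8 km.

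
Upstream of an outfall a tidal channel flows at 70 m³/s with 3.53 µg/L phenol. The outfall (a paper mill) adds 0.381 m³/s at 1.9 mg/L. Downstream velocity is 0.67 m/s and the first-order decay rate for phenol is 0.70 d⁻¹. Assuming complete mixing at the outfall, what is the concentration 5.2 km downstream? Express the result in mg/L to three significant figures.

0.0130 mg/L

3.53 µg/L = 0.00353 mg/L.
After complete mixing, C₀ = (0.381·1.9 + 70·0.00353) / 70.38 = 0.0138 mg/L.
Travel time t = 5200 m / 0.67 m/s = 7761 s = 0.08983 d.
C = 0.0138·exp(−0.70·0.08983) = 0.0138·0.9391 = 0.01296 mg/L.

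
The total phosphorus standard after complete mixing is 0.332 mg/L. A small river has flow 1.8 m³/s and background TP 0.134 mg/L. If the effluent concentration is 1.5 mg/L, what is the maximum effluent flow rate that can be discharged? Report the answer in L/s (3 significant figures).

Mass balance at complete mixing: C_std·(Q_w + Q_r) = Q_w·C_e + Q_r·C_b.
Rearranging, Q_w = Q_r·(C_std − C_b)/(C_e − C_std) = 1.8·(0.332 − 0.134) / (1.5 − 0.332) = 0.3051 m³/s.
= 305.1 L/s.

305 L/s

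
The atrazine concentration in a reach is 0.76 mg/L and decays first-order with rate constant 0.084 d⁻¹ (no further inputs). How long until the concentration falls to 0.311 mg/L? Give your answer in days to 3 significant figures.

10.6 d

t = ln(C₀/C)/k = ln(0.76/0.311)/0.084 = 0.8935/0.084 = 10.64 d.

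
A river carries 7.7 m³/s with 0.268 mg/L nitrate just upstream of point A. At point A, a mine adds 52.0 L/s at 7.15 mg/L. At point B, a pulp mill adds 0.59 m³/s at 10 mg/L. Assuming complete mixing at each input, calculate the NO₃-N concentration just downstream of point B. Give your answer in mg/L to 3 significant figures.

52.0 L/s = 0.052 m³/s.
After input A: C = (7.7·0.268 + 0.052·7.15) / 7.752 = 0.3142 mg/L.
After input B: C = (7.752·0.3142 + 0.59·10) / 8.342 = 0.9992 mg/L.

0.999 mg/L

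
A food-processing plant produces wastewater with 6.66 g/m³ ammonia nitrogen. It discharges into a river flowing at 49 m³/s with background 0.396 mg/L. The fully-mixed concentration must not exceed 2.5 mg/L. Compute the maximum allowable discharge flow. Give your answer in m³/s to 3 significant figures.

24.8 m³/s

Mass balance at complete mixing: C_std·(Q_w + Q_r) = Q_w·C_e + Q_r·C_b.
Rearranging, Q_w = Q_r·(C_std − C_b)/(C_e − C_std) = 49·(2.5 − 0.396) / (6.66 − 2.5) = 24.78 m³/s.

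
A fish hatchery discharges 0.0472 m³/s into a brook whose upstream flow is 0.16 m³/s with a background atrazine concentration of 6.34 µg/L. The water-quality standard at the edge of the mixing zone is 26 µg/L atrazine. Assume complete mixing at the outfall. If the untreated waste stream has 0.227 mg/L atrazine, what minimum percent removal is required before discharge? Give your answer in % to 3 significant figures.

59.2 %

6.34 µg/L = 0.00634 mg/L.
26 µg/L = 0.026 mg/L.
Mass balance: 0.026·0.2072 = 0.0472·Cₑ + 0.16·0.00634.
Cₑ = (0.005387 − 0.001014) / 0.0472 = 0.09264 mg/L.
Required removal = 1 − 0.09264/0.227 = 59.19 %.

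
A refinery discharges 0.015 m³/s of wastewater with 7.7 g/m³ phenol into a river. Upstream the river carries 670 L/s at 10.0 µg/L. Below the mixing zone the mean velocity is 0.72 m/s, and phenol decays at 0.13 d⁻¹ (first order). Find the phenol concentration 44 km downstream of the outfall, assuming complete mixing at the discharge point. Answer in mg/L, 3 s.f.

670 L/s = 0.67 m³/s.
10.0 µg/L = 0.01 mg/L.
After complete mixing, C₀ = (0.015·7.7 + 0.67·0.01) / 0.685 = 0.1784 mg/L.
Travel time t = 4.4e+04 m / 0.72 m/s = 6.111e+04 s = 0.7073 d.
C = 0.1784·exp(−0.13·0.7073) = 0.1784·0.9122 = 0.1627 mg/L.

0.163 mg/L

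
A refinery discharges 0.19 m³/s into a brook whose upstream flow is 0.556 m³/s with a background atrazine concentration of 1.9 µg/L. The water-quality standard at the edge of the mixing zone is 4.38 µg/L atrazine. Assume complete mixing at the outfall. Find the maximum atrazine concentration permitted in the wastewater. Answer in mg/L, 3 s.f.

1.9 µg/L = 0.0019 mg/L.
4.38 µg/L = 0.00438 mg/L.
Mass balance: 0.00438·0.746 = 0.19·Cₑ + 0.556·0.0019.
Cₑ = (0.003267 − 0.001056) / 0.19 = 0.01164 mg/L.

0.0116 mg/L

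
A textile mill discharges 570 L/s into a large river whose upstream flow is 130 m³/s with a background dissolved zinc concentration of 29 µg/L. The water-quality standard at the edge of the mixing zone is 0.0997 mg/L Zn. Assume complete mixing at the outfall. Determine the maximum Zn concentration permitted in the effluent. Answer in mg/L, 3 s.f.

16.2 mg/L

570 L/s = 0.57 m³/s.
29 µg/L = 0.029 mg/L.
Mass balance: 0.0997·130.6 = 0.57·Cₑ + 130·0.029.
Cₑ = (13.02 − 3.77) / 0.57 = 16.22 mg/L.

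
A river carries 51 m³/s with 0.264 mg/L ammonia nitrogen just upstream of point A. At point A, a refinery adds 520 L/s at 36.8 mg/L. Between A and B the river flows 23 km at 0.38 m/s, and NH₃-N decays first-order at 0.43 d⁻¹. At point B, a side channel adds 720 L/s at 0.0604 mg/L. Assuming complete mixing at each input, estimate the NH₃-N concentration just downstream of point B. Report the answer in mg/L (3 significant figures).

0.463 mg/L

520 L/s = 0.52 m³/s.
After input A: C = (51·0.264 + 0.52·36.8) / 51.52 = 0.6328 mg/L.
Over the 23 km reach to input B (t = 6.053e+04 s = 0.7005 d), decay gives C = 0.6328·exp(−0.43·0.7005) = 0.4682 mg/L.
720 L/s = 0.72 m³/s.
After input B: C = (51.52·0.4682 + 0.72·0.0604) / 52.24 = 0.4626 mg/L.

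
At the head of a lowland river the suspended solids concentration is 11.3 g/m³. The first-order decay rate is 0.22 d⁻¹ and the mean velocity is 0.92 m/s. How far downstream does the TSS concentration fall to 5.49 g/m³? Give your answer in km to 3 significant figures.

From C = C₀·e^(−kt), t = ln(C₀/C)/k = ln(11.3/5.49)/0.22 = 0.7219/0.22 = 3.281 d.
Distance = v·t = 0.92 m/s × 2.835e+05 s = 2.608e+05 m = 260.8 km.

261 km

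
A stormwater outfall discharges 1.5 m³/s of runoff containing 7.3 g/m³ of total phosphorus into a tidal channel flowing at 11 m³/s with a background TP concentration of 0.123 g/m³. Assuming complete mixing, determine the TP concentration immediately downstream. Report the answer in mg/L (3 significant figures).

Flow-weighted mixing gives C = (1.5·7.3 + 11·0.123) / (1.5 + 11) = 12.3/12.5 = 0.9842 mg/L.

0.984 mg/L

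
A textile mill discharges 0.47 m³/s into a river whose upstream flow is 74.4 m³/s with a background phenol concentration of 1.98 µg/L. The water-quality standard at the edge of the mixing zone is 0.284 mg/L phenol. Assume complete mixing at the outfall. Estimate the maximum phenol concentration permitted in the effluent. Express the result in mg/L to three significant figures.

1.98 µg/L = 0.00198 mg/L.
Mass balance: 0.284·74.87 = 0.47·Cₑ + 74.4·0.00198.
Cₑ = (21.26 − 0.1473) / 0.47 = 44.93 mg/L.

44.9 mg/L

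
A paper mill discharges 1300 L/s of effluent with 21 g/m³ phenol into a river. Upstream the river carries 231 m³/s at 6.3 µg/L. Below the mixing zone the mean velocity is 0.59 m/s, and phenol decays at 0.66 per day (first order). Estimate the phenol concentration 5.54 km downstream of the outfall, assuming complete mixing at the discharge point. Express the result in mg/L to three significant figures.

1300 L/s = 1.3 m³/s.
6.3 µg/L = 0.0063 mg/L.
After complete mixing, C₀ = (1.3·21 + 231·0.0063) / 232.3 = 0.1238 mg/L.
Travel time t = 5540 m / 0.59 m/s = 9390 s = 0.1087 d.
C = 0.1238·exp(−0.66·0.1087) = 0.1238·0.9308 = 0.1152 mg/L.

0.115 mg/L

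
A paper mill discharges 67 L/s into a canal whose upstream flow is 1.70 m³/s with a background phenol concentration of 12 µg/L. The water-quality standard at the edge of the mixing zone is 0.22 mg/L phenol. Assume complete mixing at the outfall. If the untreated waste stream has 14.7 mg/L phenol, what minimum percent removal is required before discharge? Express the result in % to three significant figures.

67 L/s = 0.067 m³/s.
12 µg/L = 0.012 mg/L.
Mass balance: 0.22·1.767 = 0.067·Cₑ + 1.7·0.012.
Cₑ = (0.3887 − 0.0204) / 0.067 = 5.498 mg/L.
Required removal = 1 − 5.498/14.7 = 62.6 %.

62.6 %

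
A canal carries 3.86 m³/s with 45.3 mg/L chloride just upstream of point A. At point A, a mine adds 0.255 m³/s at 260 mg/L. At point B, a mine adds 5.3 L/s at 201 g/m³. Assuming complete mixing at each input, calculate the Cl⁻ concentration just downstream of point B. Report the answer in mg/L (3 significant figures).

After input A: C = (3.86·45.3 + 0.255·260) / 4.115 = 58.6 mg/L.
5.3 L/s = 0.0053 m³/s.
After input B: C = (4.115·58.6 + 0.0053·201) / 4.12 = 58.79 mg/L.

58.8 mg/L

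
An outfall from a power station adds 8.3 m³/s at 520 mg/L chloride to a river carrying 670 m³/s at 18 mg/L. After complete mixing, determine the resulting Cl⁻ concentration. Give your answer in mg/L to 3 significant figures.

By mass balance at complete mixing, C = (8.3·520 + 670·18) / (8.3 + 670) = 1.638e+04/678.3 = 24.14 mg/L.

24.1 mg/L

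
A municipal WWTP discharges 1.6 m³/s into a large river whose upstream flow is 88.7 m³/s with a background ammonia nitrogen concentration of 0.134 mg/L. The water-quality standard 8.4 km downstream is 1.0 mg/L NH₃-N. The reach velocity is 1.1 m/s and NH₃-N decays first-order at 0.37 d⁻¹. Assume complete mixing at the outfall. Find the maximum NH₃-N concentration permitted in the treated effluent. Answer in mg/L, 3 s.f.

50.9 mg/L

Travel time to the compliance point: t = 8400/1.1 = 7636 s = 0.08838 d; decay factor exp(−0.37·0.08838) = 0.9678.
So the concentration just after mixing may be at most 1/0.9678 = 1.033 mg/L.
Mass balance: 1.033·90.3 = 1.6·Cₑ + 88.7·0.134.
Cₑ = (93.3 − 11.89) / 1.6 = 50.89 mg/L.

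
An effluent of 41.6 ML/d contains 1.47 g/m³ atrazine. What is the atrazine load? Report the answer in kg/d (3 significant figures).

61.2 kg/d

41.6 ML/d = 0.4815 m³/s.
Mass flux = Q·C = 0.4815 m³/s × 1.47 g/m³ = 0.7078 g/s.
= 0.7078 g/s × 86.4 = 61.15 kg/d.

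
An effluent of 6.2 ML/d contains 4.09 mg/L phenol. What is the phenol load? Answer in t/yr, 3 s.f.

9.26 t/yr

6.2 ML/d = 0.07176 m³/s.
Mass flux = Q·C = 0.07176 m³/s × 4.09 g/m³ = 0.2935 g/s.
= 0.2935 g/s × 31.56 = 9.262 t/yr.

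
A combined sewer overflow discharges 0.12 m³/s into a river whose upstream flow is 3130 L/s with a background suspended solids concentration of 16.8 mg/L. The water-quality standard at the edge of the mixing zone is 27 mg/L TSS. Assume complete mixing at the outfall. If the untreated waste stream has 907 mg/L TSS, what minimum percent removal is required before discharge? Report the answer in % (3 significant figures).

3130 L/s = 3.13 m³/s.
Mass balance: 27·3.25 = 0.12·Cₑ + 3.13·16.8.
Cₑ = (87.75 − 52.58) / 0.12 = 293.1 mg/L.
Required removal = 1 − 293.1/907 = 67.69 %.

67.7 %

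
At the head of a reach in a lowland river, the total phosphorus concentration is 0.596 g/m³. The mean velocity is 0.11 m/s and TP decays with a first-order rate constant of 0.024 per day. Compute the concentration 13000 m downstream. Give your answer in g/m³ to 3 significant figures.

Travel time t = 13000 m / 0.11 m/s = 1.3e+04/0.11 = 1.182e+05 s = 1.368 d.
First-order decay: C = 0.596·exp(−0.024·1.368) = 0.596·0.9677 = 0.5768 g/m³.

0.577 g/m³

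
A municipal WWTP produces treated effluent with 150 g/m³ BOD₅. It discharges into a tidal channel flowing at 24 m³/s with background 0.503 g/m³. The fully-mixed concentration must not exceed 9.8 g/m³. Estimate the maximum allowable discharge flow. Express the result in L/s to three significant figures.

1590 L/s

Mass balance at complete mixing: C_std·(Q_w + Q_r) = Q_w·C_e + Q_r·C_b.
Rearranging, Q_w = Q_r·(C_std − C_b)/(C_e − C_std) = 24·(9.8 − 0.503) / (150 − 9.8) = 1.591 m³/s.
= 1591 L/s.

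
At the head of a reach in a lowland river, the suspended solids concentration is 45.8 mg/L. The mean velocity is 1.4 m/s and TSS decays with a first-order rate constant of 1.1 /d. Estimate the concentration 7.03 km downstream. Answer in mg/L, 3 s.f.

43.0 mg/L

Travel time t = 7.03 km / 1.4 m/s = 7030/1.4 = 5021 s = 0.05812 d.
First-order decay: C = 45.8·exp(−1.1·0.05812) = 45.8·0.9381 = 42.96 mg/L.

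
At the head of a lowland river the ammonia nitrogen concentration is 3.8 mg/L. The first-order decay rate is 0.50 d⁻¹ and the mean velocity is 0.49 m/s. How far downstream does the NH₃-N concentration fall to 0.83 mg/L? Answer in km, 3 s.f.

From C = C₀·e^(−kt), t = ln(C₀/C)/k = ln(3.8/0.83)/0.50 = 1.521/0.50 = 3.043 d.
Distance = v·t = 0.49 m/s × 2.629e+05 s = 1.288e+05 m = 128.8 km.

129 km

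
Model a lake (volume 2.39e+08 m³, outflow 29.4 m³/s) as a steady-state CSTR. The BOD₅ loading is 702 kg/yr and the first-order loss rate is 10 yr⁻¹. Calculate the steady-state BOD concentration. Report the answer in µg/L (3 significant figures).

0.212 µg/L

Outflow Q = 29.4 m³/s × 3.156e+07 s/yr = 9.278e+08 m³/yr.
Steady-state CSTR mass balance: W = Q·C + k·V·C, so C = W/(Q + kV).
Q + kV = 9.278e+08 + 10·2.39e+08 = 3.318e+09 m³/yr.
C = 702/3.318e+09 = 2.116e-07 kg/m³ = 0.0002116 mg/L = 0.2116 µg/L.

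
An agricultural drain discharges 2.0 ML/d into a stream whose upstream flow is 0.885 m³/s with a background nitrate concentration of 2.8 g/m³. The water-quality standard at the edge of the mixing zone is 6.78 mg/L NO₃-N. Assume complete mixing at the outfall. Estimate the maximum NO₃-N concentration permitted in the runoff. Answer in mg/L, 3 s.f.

159 mg/L

2.0 ML/d = 0.02315 m³/s.
Mass balance: 6.78·0.9081 = 0.02315·Cₑ + 0.885·2.8.
Cₑ = (6.157 − 2.478) / 0.02315 = 158.9 mg/L.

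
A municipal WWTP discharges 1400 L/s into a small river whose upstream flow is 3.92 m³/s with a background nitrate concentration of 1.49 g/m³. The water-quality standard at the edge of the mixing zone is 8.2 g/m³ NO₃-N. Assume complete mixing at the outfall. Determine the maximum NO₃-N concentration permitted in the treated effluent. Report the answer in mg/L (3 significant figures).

27.0 mg/L

1400 L/s = 1.4 m³/s.
Mass balance: 8.2·5.32 = 1.4·Cₑ + 3.92·1.49.
Cₑ = (43.62 − 5.841) / 1.4 = 26.99 mg/L.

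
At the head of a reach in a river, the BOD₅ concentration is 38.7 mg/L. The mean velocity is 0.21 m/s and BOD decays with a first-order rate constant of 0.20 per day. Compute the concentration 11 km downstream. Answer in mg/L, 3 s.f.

34.3 mg/L

Travel time t = 11 km / 0.21 m/s = 1.1e+04/0.21 = 5.238e+04 s = 0.6063 d.
First-order decay: C = 38.7·exp(−0.20·0.6063) = 38.7·0.8858 = 34.28 mg/L.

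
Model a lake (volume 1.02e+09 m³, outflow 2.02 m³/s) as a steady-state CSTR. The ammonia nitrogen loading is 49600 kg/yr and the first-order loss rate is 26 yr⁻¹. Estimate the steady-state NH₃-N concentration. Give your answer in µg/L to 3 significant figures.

Outflow Q = 2.02 m³/s × 3.156e+07 s/yr = 6.375e+07 m³/yr.
Steady-state CSTR mass balance: W = Q·C + k·V·C, so C = W/(Q + kV).
Q + kV = 6.375e+07 + 26·1.02e+09 = 2.658e+10 m³/yr.
C = 49600/2.658e+10 = 1.866e-06 kg/m³ = 0.001866 mg/L = 1.866 µg/L.

1.87 µg/L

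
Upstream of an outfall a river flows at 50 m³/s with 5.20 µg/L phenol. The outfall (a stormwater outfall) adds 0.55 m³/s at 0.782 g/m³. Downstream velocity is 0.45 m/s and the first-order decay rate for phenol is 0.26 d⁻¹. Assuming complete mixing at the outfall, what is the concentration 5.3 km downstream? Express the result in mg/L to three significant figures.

5.20 µg/L = 0.0052 mg/L.
After complete mixing, C₀ = (0.55·0.782 + 50·0.0052) / 50.55 = 0.01365 mg/L.
Travel time t = 5300 m / 0.45 m/s = 1.178e+04 s = 0.1363 d.
C = 0.01365·exp(−0.26·0.1363) = 0.01365·0.9652 = 0.01318 mg/L.

0.0132 mg/L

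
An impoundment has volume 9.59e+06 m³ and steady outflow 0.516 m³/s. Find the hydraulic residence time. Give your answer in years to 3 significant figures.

0.589 yr

Q = 0.516 m³/s × 3.156e+07 s/yr = 1.628e+07 m³/yr.
Hydraulic residence time τ = V/Q = 9.59e+06/1.628e+07 = 0.5889 yr.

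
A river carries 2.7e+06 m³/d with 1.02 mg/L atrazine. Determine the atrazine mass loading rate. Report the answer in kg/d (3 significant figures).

2.7e+06 m³/d = 31.25 m³/s.
Mass flux = Q·C = 31.25 m³/s × 1.02 g/m³ = 31.88 g/s.
= 31.88 g/s × 86.4 = 2754 kg/d.

2750 kg/d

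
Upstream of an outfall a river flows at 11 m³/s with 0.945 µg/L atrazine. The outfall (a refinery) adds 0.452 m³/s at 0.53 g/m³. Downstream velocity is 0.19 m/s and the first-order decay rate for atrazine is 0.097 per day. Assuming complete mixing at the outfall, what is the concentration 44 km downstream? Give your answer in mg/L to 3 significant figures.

0.0168 mg/L

0.945 µg/L = 0.000945 mg/L.
After complete mixing, C₀ = (0.452·0.53 + 11·0.000945) / 11.45 = 0.02183 mg/L.
Travel time t = 4.4e+04 m / 0.19 m/s = 2.316e+05 s = 2.68 d.
C = 0.02183·exp(−0.097·2.68) = 0.02183·0.7711 = 0.01683 mg/L.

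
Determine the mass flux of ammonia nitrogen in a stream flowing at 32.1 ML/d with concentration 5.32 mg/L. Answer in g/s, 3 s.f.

32.1 ML/d = 0.3715 m³/s.
Mass flux = Q·C = 0.3715 m³/s × 5.32 g/m³ = 1.977 g/s.

1.98 g/s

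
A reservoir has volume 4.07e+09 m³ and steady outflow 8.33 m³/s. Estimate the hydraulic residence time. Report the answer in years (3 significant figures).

15.5 yr

Q = 8.33 m³/s × 3.156e+07 s/yr = 2.629e+08 m³/yr.
Hydraulic residence time τ = V/Q = 4.07e+09/2.629e+08 = 15.48 yr.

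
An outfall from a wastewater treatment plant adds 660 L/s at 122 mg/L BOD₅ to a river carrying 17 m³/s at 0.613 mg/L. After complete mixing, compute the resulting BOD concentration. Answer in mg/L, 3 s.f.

660 L/s = 0.66 m³/s.
By mass balance at complete mixing, C = (0.66·122 + 17·0.613) / (0.66 + 17) = 90.94/17.66 = 5.15 mg/L.

5.15 mg/L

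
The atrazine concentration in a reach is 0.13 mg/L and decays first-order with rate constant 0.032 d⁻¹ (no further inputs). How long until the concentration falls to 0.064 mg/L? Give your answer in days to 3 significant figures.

22.1 d

t = ln(C₀/C)/k = ln(0.13/0.064)/0.032 = 0.7087/0.032 = 22.15 d.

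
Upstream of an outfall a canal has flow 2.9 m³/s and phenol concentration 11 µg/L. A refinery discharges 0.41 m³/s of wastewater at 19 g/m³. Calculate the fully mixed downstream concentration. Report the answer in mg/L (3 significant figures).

11 µg/L = 0.011 mg/L.
Conservation of mass across the mixing zone: C = (0.41·19 + 2.9·0.011) / (0.41 + 2.9) = 7.822/3.31 = 2.363 mg/L.

2.36 mg/L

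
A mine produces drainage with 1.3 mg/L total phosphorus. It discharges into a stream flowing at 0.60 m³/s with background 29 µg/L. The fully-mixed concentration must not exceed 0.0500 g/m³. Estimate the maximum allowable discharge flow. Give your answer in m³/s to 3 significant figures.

29 µg/L = 0.029 mg/L.
Mass balance at complete mixing: C_std·(Q_w + Q_r) = Q_w·C_e + Q_r·C_b.
Rearranging, Q_w = Q_r·(C_std − C_b)/(C_e − C_std) = 0.60·(0.05 − 0.029) / (1.3 − 0.05) = 0.01008 m³/s.

0.0101 m³/s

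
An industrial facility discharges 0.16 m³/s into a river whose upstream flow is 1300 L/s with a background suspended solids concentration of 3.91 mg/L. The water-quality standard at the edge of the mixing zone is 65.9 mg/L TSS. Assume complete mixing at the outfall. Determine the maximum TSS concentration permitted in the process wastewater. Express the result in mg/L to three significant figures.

1300 L/s = 1.3 m³/s.
Mass balance: 65.9·1.46 = 0.16·Cₑ + 1.3·3.91.
Cₑ = (96.21 − 5.083) / 0.16 = 569.6 mg/L.

570 mg/L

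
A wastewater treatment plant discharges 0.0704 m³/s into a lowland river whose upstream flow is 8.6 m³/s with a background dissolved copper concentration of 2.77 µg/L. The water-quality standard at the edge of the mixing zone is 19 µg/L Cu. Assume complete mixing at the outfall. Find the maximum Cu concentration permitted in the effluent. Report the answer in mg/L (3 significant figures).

2.77 µg/L = 0.00277 mg/L.
19 µg/L = 0.019 mg/L.
Mass balance: 0.019·8.67 = 0.0704·Cₑ + 8.6·0.00277.
Cₑ = (0.1647 − 0.02382) / 0.0704 = 2.002 mg/L.

2.00 mg/L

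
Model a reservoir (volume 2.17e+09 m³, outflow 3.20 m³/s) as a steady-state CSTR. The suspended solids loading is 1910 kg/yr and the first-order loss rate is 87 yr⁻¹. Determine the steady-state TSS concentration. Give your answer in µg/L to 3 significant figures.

Outflow Q = 3.20 m³/s × 3.156e+07 s/yr = 1.01e+08 m³/yr.
Steady-state CSTR mass balance: W = Q·C + k·V·C, so C = W/(Q + kV).
Q + kV = 1.01e+08 + 87·2.17e+09 = 1.889e+11 m³/yr.
C = 1910/1.889e+11 = 1.011e-08 kg/m³ = 1.011e-05 mg/L = 0.01011 µg/L.

0.0101 µg/L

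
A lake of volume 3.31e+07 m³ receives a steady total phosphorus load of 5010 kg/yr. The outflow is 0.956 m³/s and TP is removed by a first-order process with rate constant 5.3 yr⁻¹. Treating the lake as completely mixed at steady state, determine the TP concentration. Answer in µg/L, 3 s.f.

24.4 µg/L

Outflow Q = 0.956 m³/s × 3.156e+07 s/yr = 3.017e+07 m³/yr.
Steady-state CSTR mass balance: W = Q·C + k·V·C, so C = W/(Q + kV).
Q + kV = 3.017e+07 + 5.3·3.31e+07 = 2.056e+08 m³/yr.
C = 5010/2.056e+08 = 2.437e-05 kg/m³ = 0.02437 mg/L = 24.37 µg/L.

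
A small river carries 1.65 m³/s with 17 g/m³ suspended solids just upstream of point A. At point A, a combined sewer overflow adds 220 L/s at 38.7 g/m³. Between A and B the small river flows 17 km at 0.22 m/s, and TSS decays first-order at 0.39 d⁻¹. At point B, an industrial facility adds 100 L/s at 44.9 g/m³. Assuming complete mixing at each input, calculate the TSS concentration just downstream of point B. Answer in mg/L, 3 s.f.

220 L/s = 0.22 m³/s.
After input A: C = (1.65·17 + 0.22·38.7) / 1.87 = 19.55 mg/L.
Over the 17 km reach to input B (t = 7.727e+04 s = 0.8944 d), decay gives C = 19.55·exp(−0.39·0.8944) = 13.8 mg/L.
100 L/s = 0.1 m³/s.
After input B: C = (1.87·13.8 + 0.1·44.9) / 1.97 = 15.37 mg/L.

15.4 mg/L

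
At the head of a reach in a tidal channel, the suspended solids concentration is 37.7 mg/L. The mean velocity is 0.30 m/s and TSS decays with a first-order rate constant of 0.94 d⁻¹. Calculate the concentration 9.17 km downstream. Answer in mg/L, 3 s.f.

Travel time t = 9.17 km / 0.30 m/s = 9170/0.30 = 3.057e+04 s = 0.3538 d.
First-order decay: C = 37.7·exp(−0.94·0.3538) = 37.7·0.7171 = 27.03 mg/L.

27.0 mg/L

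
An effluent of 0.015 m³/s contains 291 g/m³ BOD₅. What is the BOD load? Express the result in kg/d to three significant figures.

Mass flux = Q·C = 0.015 m³/s × 291 g/m³ = 4.365 g/s.
= 4.365 g/s × 86.4 = 377.1 kg/d.

377 kg/d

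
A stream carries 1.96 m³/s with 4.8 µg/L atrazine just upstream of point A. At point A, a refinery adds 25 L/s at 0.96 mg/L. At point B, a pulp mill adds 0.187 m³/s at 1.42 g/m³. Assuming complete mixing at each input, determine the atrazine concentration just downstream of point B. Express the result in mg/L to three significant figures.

4.8 µg/L = 0.0048 mg/L.
25 L/s = 0.025 m³/s.
After input A: C = (1.96·0.0048 + 0.025·0.96) / 1.985 = 0.01683 mg/L.
After input B: C = (1.985·0.01683 + 0.187·1.42) / 2.172 = 0.1376 mg/L.

0.138 mg/L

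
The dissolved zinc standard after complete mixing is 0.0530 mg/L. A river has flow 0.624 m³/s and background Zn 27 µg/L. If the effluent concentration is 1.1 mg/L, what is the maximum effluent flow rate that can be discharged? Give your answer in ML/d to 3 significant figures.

1.34 ML/d

27 µg/L = 0.027 mg/L.
Mass balance at complete mixing: C_std·(Q_w + Q_r) = Q_w·C_e + Q_r·C_b.
Rearranging, Q_w = Q_r·(C_std − C_b)/(C_e − C_std) = 0.624·(0.053 − 0.027) / (1.1 − 0.053) = 0.0155 m³/s.
= 1.339 ML/d.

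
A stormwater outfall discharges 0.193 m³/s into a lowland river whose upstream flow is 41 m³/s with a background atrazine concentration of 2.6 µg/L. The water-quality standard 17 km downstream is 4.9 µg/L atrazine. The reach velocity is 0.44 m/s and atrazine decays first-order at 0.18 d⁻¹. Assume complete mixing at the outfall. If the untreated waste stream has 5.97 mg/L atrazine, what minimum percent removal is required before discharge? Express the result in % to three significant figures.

90.3 %

2.6 µg/L = 0.0026 mg/L.
4.9 µg/L = 0.0049 mg/L.
Travel time to the compliance point: t = 1.7e+04/0.44 = 3.864e+04 s = 0.4472 d; decay factor exp(−0.18·0.4472) = 0.9227.
So the concentration just after mixing may be at most 0.0049/0.9227 = 0.005311 mg/L.
Mass balance: 0.005311·41.19 = 0.193·Cₑ + 41·0.0026.
Cₑ = (0.2188 − 0.1066) / 0.193 = 0.5812 mg/L.
Required removal = 1 − 0.5812/5.97 = 90.27 %.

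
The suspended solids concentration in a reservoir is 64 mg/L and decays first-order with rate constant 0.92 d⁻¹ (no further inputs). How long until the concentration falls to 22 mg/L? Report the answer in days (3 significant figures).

t = ln(C₀/C)/k = ln(64/22)/0.92 = 1.068/0.92 = 1.161 d.

1.16 d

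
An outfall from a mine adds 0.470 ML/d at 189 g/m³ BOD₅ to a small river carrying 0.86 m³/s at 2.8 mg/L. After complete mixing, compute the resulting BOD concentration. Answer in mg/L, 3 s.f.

3.97 mg/L

0.470 ML/d = 0.00544 m³/s.
Flow-weighted mixing gives C = (0.00544·189 + 0.86·2.8) / (0.00544 + 0.86) = 3.436/0.8654 = 3.97 mg/L.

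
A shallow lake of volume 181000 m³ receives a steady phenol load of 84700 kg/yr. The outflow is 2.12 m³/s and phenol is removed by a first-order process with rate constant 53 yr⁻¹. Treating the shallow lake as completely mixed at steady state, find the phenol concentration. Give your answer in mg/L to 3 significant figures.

Outflow Q = 2.12 m³/s × 3.156e+07 s/yr = 6.69e+07 m³/yr.
Steady-state CSTR mass balance: W = Q·C + k·V·C, so C = W/(Q + kV).
Q + kV = 6.69e+07 + 53·181000 = 7.65e+07 m³/yr.
C = 84700/7.65e+07 = 0.001107 kg/m³ = 1.107 mg/L.

1.11 mg/L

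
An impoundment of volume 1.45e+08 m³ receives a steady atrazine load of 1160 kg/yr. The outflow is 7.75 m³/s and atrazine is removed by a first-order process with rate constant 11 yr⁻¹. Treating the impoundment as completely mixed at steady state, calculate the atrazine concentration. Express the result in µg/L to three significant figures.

Outflow Q = 7.75 m³/s × 3.156e+07 s/yr = 2.446e+08 m³/yr.
Steady-state CSTR mass balance: W = Q·C + k·V·C, so C = W/(Q + kV).
Q + kV = 2.446e+08 + 11·1.45e+08 = 1.84e+09 m³/yr.
C = 1160/1.84e+09 = 6.306e-07 kg/m³ = 0.0006306 mg/L = 0.6306 µg/L.

0.631 µg/L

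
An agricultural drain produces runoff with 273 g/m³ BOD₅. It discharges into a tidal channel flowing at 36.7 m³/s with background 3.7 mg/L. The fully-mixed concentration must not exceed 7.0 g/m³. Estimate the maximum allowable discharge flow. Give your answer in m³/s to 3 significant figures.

Mass balance at complete mixing: C_std·(Q_w + Q_r) = Q_w·C_e + Q_r·C_b.
Rearranging, Q_w = Q_r·(C_std − C_b)/(C_e − C_std) = 36.7·(7 − 3.7) / (273 − 7) = 0.4553 m³/s.

0.455 m³/s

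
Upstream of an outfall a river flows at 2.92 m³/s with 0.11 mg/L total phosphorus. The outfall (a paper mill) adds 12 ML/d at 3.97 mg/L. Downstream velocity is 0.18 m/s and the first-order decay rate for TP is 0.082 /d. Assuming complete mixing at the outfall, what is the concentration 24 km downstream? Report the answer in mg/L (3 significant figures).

12 ML/d = 0.1389 m³/s.
After complete mixing, C₀ = (0.1389·3.97 + 2.92·0.11) / 3.059 = 0.2853 mg/L.
Travel time t = 2.4e+04 m / 0.18 m/s = 1.333e+05 s = 1.543 d.
C = 0.2853·exp(−0.082·1.543) = 0.2853·0.8811 = 0.2514 mg/L.

0.251 mg/L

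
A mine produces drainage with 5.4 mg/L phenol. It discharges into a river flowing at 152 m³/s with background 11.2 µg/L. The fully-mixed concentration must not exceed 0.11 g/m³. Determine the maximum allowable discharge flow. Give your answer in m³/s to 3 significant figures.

11.2 µg/L = 0.0112 mg/L.
Mass balance at complete mixing: C_std·(Q_w + Q_r) = Q_w·C_e + Q_r·C_b.
Rearranging, Q_w = Q_r·(C_std − C_b)/(C_e − C_std) = 152·(0.11 − 0.0112) / (5.4 − 0.11) = 2.839 m³/s.

2.84 m³/s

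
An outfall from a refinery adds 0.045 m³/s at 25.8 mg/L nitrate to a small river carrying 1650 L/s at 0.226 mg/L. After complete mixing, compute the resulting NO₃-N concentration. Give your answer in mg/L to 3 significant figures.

1650 L/s = 1.65 m³/s.
By mass balance at complete mixing, C = (0.045·25.8 + 1.65·0.226) / (0.045 + 1.65) = 1.534/1.695 = 0.905 mg/L.

0.905 mg/L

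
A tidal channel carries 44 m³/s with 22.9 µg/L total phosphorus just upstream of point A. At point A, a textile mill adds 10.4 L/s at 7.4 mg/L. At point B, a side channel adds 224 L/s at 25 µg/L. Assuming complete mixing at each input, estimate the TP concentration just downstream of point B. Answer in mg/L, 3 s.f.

22.9 µg/L = 0.0229 mg/L.
10.4 L/s = 0.0104 m³/s.
After input A: C = (44·0.0229 + 0.0104·7.4) / 44.01 = 0.02464 mg/L.
224 L/s = 0.224 m³/s.
25 µg/L = 0.025 mg/L.
After input B: C = (44.01·0.02464 + 0.224·0.025) / 44.23 = 0.02465 mg/L.

0.0246 mg/L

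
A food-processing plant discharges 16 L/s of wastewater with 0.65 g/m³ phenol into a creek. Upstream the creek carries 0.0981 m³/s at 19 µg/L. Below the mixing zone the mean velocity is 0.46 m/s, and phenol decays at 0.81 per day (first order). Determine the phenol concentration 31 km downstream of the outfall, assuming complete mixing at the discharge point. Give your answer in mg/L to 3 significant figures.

16 L/s = 0.016 m³/s.
19 µg/L = 0.019 mg/L.
After complete mixing, C₀ = (0.016·0.65 + 0.0981·0.019) / 0.1141 = 0.1075 mg/L.
Travel time t = 3.1e+04 m / 0.46 m/s = 6.739e+04 s = 0.78 d.
C = 0.1075·exp(−0.81·0.78) = 0.1075·0.5316 = 0.05714 mg/L.

0.0571 mg/L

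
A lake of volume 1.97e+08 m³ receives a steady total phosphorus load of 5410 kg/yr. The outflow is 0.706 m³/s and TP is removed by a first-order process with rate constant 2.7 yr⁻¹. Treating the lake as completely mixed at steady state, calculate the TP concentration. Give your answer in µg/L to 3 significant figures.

9.76 µg/L

Outflow Q = 0.706 m³/s × 3.156e+07 s/yr = 2.228e+07 m³/yr.
Steady-state CSTR mass balance: W = Q·C + k·V·C, so C = W/(Q + kV).
Q + kV = 2.228e+07 + 2.7·1.97e+08 = 5.542e+08 m³/yr.
C = 5410/5.542e+08 = 9.762e-06 kg/m³ = 0.009762 mg/L = 9.762 µg/L.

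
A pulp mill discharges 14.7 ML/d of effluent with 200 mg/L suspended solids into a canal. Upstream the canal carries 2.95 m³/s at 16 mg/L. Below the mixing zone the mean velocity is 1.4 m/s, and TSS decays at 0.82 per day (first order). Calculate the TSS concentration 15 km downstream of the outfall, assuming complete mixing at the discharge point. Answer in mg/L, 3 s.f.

23.5 mg/L

14.7 ML/d = 0.1701 m³/s.
After complete mixing, C₀ = (0.1701·200 + 2.95·16) / 3.12 = 26.03 mg/L.
Travel time t = 1.5e+04 m / 1.4 m/s = 1.071e+04 s = 0.124 d.
C = 26.03·exp(−0.82·0.124) = 26.03·0.9033 = 23.52 mg/L.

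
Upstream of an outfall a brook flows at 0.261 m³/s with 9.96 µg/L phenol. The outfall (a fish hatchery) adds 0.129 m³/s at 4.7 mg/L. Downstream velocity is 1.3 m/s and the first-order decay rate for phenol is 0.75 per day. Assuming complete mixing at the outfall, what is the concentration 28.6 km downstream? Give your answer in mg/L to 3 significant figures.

1.29 mg/L

9.96 µg/L = 0.00996 mg/L.
After complete mixing, C₀ = (0.129·4.7 + 0.261·0.00996) / 0.39 = 1.561 mg/L.
Travel time t = 2.86e+04 m / 1.3 m/s = 2.2e+04 s = 0.2546 d.
C = 1.561·exp(−0.75·0.2546) = 1.561·0.8262 = 1.29 mg/L.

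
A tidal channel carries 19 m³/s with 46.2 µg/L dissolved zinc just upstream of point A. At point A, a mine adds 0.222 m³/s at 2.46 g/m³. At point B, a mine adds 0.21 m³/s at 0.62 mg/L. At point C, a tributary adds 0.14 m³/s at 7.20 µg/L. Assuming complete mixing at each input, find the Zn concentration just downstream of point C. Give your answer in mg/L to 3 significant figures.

46.2 µg/L = 0.0462 mg/L.
After input A: C = (19·0.0462 + 0.222·2.46) / 19.22 = 0.07408 mg/L.
After input B: C = (19.22·0.07408 + 0.21·0.62) / 19.43 = 0.07998 mg/L.
7.20 µg/L = 0.0072 mg/L.
After input C: C = (19.43·0.07998 + 0.14·0.0072) / 19.57 = 0.07946 mg/L.

0.0795 mg/L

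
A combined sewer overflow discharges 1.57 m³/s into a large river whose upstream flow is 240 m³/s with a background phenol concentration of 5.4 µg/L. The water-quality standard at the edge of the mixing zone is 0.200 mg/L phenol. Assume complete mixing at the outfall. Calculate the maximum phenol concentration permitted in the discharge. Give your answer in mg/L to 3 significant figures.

5.4 µg/L = 0.0054 mg/L.
Mass balance: 0.2·241.6 = 1.57·Cₑ + 240·0.0054.
Cₑ = (48.31 − 1.296) / 1.57 = 29.95 mg/L.

29.9 mg/L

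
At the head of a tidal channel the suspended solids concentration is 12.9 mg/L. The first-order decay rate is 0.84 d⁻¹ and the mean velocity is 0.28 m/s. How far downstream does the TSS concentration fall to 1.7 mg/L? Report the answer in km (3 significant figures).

58.4 km

From C = C₀·e^(−kt), t = ln(C₀/C)/k = ln(12.9/1.7)/0.84 = 2.027/0.84 = 2.413 d.
Distance = v·t = 0.28 m/s × 2.085e+05 s = 5.837e+04 m = 58.37 km.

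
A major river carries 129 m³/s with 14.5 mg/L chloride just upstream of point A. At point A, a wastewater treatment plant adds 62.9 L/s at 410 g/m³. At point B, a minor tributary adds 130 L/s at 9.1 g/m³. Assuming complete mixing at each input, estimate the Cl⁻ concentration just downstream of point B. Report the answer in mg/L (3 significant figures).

62.9 L/s = 0.0629 m³/s.
After input A: C = (129·14.5 + 0.0629·410) / 129.1 = 14.69 mg/L.
130 L/s = 0.13 m³/s.
After input B: C = (129.1·14.69 + 0.13·9.1) / 129.2 = 14.69 mg/L.

14.7 mg/L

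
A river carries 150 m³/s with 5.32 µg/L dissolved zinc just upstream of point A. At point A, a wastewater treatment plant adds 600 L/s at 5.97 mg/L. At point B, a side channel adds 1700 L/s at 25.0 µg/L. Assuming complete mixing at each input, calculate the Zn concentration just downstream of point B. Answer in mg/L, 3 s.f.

5.32 µg/L = 0.00532 mg/L.
600 L/s = 0.6 m³/s.
After input A: C = (150·0.00532 + 0.6·5.97) / 150.6 = 0.02908 mg/L.
1700 L/s = 1.7 m³/s.
25.0 µg/L = 0.025 mg/L.
After input B: C = (150.6·0.02908 + 1.7·0.025) / 152.3 = 0.02904 mg/L.

0.0290 mg/L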